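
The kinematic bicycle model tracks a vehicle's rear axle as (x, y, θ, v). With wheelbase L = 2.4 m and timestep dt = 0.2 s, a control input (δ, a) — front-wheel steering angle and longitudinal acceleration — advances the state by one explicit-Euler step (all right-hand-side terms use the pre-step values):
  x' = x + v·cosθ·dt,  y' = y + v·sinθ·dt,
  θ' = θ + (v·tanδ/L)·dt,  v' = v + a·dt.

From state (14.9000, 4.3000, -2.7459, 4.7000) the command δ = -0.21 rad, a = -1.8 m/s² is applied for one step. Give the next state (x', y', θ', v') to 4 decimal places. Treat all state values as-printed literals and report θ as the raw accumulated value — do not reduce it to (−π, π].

x' = 14.9000 + 4.7000·cos(-2.7459)·0.2 = 14.0326
y' = 4.3000 + 4.7000·sin(-2.7459)·0.2 = 3.9377
θ' = -2.7459 + (4.7000/2.4)·tan(-0.21)·0.2 = -2.8294
v' = 4.7000 − 1.8000·0.2 = 4.3400

(14.0326, 3.9377, -2.8294, 4.3400)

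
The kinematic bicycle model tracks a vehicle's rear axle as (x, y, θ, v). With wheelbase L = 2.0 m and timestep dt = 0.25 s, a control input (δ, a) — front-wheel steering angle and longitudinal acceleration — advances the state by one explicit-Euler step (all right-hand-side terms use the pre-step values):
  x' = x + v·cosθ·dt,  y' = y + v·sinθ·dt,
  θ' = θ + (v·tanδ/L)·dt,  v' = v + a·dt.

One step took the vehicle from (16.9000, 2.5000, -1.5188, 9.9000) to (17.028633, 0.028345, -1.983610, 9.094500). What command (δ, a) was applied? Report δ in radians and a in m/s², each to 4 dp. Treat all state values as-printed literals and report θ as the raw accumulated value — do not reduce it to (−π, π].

a = (v'−v)/dt = (-0.805500)/0.25 = -3.2220
Δθ = θ'−θ = -0.464810;  (v·dt/L) = 9.9000·0.25/2.0 = 1.237500
tan δ = Δθ·L/(v·dt) = -0.375604  →  δ = -0.3593

δ = -0.3593, a = -3.2220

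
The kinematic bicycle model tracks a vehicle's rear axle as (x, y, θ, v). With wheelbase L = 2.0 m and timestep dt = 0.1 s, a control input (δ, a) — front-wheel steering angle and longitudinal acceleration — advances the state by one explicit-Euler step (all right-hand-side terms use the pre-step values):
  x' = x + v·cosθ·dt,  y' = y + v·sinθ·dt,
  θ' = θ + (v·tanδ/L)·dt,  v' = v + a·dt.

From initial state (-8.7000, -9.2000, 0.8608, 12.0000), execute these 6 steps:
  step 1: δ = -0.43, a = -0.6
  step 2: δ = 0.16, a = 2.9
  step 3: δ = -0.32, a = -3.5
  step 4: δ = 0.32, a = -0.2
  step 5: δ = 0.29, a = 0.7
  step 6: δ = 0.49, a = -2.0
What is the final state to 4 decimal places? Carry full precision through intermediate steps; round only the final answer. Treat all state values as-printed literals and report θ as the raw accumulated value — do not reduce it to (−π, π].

after step 1 (δ=-0.43, a=-0.6): (-7.917803, -8.289963, 0.585627, 11.940000)
after step 2 (δ=0.16, a=2.9): (-6.922764, -7.630012, 0.681971, 12.230000)
after step 3 (δ=-0.32, a=-3.5): (-5.973311, -6.859126, 0.479326, 11.880000)
after step 4 (δ=0.32, a=-0.2): (-4.919191, -6.311242, 0.676172, 11.860000)
after step 5 (δ=0.29, a=0.7): (-3.994142, -5.569030, 0.853130, 11.930000)
after step 6 (δ=0.49, a=-2.0): (-3.209591, -4.670292, 1.171296, 11.730000)

(-3.2096, -4.6703, 1.1713, 11.7300)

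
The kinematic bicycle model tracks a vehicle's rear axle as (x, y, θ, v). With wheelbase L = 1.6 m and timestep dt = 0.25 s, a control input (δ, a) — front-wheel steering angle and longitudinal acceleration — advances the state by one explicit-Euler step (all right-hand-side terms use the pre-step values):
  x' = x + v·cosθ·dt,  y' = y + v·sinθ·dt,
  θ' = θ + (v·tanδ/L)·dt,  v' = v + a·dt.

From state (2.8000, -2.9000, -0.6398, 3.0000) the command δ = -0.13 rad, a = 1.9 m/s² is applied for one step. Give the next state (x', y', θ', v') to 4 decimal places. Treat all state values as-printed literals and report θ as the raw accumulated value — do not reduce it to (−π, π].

(3.4017, -3.3478, -0.7011, 3.4750)

x' = 2.8000 + 3.0000·cos(-0.6398)·0.25 = 3.4017
y' = -2.9000 + 3.0000·sin(-0.6398)·0.25 = -3.3478
θ' = -0.6398 + (3.0000/1.6)·tan(-0.13)·0.25 = -0.7011
v' = 3.0000 + 1.9000·0.25 = 3.4750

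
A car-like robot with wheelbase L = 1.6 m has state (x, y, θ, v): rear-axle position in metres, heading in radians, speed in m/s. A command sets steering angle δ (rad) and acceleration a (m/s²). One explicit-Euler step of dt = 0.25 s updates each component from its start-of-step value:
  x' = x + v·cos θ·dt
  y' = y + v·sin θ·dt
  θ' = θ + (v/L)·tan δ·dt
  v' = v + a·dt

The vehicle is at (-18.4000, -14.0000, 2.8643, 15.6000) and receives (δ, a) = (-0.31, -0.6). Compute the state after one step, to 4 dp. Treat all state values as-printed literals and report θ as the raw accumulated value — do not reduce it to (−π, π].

(-22.1510, -12.9324, 2.0835, 15.4500)

x' = -18.4000 + 15.6000·cos(2.8643)·0.25 = -22.1510
y' = -14.0000 + 15.6000·sin(2.8643)·0.25 = -12.9324
θ' = 2.8643 + (15.6000/1.6)·tan(-0.31)·0.25 = 2.0835
v' = 15.6000 − 0.6000·0.25 = 15.4500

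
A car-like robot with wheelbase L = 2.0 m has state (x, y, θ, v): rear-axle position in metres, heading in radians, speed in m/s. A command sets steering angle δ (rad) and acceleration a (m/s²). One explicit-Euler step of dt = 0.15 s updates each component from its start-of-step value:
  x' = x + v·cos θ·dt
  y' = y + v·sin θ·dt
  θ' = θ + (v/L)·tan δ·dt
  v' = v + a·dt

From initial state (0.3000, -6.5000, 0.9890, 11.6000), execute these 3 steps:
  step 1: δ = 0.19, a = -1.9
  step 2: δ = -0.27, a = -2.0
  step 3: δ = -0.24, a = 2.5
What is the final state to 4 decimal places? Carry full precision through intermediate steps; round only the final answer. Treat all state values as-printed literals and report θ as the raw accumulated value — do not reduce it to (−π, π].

(2.9387, -2.1767, 0.7193, 11.3900)

after step 1 (δ=0.19, a=-1.9): (1.256175, -5.046270, 1.156318, 11.315000)
after step 2 (δ=-0.27, a=-2.0): (1.939678, -3.492732, 0.921454, 11.015000)
after step 3 (δ=-0.24, a=2.5): (2.938731, -2.176745, 0.719288, 11.390000)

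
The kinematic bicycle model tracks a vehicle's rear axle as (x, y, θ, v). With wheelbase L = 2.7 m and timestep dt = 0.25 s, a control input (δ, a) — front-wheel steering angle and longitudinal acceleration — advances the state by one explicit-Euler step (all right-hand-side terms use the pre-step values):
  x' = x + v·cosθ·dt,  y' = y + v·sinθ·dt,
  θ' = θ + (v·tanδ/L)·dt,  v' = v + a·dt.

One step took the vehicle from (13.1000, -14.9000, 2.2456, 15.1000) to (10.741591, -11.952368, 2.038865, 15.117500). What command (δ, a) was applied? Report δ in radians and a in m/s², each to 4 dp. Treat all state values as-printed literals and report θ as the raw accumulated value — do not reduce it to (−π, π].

δ = -0.1468, a = 0.0700

a = (v'−v)/dt = (0.017500)/0.25 = 0.0700
Δθ = θ'−θ = -0.206735;  (v·dt/L) = 15.1000·0.25/2.7 = 1.398148
tan δ = Δθ·L/(v·dt) = -0.147863  →  δ = -0.1468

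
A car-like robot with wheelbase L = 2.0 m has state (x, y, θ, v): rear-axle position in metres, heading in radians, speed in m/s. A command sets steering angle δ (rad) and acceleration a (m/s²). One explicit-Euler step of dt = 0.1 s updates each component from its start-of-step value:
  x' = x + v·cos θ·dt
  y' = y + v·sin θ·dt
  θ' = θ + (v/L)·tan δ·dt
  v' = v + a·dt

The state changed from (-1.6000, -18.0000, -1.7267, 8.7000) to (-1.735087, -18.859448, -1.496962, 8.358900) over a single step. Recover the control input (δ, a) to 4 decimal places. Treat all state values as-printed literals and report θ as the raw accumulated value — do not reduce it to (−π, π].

δ = 0.4859, a = -3.4110

a = (v'−v)/dt = (-0.341100)/0.1 = -3.4110
Δθ = θ'−θ = 0.229738;  (v·dt/L) = 8.7000·0.1/2.0 = 0.435000
tan δ = Δθ·L/(v·dt) = 0.528133  →  δ = 0.4859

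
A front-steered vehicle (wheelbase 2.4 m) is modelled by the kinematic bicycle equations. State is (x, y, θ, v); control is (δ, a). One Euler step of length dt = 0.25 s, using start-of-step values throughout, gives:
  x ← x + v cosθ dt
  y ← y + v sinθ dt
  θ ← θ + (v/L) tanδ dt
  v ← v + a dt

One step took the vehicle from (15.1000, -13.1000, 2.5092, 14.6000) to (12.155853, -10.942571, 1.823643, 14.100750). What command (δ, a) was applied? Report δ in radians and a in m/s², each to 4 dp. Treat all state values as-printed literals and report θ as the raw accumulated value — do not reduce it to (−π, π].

δ = -0.4235, a = -1.9970

a = (v'−v)/dt = (-0.499250)/0.25 = -1.9970
Δθ = θ'−θ = -0.685557;  (v·dt/L) = 14.6000·0.25/2.4 = 1.520833
tan δ = Δθ·L/(v·dt) = -0.450777  →  δ = -0.4235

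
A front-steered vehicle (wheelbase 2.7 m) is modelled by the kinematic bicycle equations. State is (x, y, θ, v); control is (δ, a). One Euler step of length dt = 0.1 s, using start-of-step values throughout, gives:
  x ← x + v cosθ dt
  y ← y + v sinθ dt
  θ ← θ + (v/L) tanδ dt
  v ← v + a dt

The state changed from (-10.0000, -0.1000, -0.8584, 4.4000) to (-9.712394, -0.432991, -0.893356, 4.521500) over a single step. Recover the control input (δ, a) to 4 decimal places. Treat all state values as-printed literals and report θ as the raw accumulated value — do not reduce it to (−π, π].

a = (v'−v)/dt = (0.121500)/0.1 = 1.2150
Δθ = θ'−θ = -0.034956;  (v·dt/L) = 4.4000·0.1/2.7 = 0.162963
tan δ = Δθ·L/(v·dt) = -0.214503  →  δ = -0.2113

δ = -0.2113, a = 1.2150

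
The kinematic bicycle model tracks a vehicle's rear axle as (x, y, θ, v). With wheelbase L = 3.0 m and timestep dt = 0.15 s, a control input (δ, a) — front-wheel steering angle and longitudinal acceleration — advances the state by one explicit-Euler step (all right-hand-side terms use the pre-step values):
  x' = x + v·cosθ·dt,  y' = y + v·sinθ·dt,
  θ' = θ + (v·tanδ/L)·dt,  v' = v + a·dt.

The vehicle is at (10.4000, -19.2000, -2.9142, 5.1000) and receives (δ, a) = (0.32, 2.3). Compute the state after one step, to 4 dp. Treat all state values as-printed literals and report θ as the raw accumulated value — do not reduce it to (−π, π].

(9.6547, -19.3725, -2.8297, 5.4450)

x' = 10.4000 + 5.1000·cos(-2.9142)·0.15 = 9.6547
y' = -19.2000 + 5.1000·sin(-2.9142)·0.15 = -19.3725
θ' = -2.9142 + (5.1000/3.0)·tan(0.32)·0.15 = -2.8297
v' = 5.1000 + 2.3000·0.15 = 5.4450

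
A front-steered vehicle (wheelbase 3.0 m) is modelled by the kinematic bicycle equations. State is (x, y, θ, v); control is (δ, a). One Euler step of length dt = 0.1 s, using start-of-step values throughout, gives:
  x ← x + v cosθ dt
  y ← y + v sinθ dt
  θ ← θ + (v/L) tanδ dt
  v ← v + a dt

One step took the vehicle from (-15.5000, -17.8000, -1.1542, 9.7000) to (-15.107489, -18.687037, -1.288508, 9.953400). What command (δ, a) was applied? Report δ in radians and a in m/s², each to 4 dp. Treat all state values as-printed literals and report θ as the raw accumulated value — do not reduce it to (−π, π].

δ = -0.3937, a = 2.5340

a = (v'−v)/dt = (0.253400)/0.1 = 2.5340
Δθ = θ'−θ = -0.134308;  (v·dt/L) = 9.7000·0.1/3.0 = 0.323333
tan δ = Δθ·L/(v·dt) = -0.415386  →  δ = -0.3937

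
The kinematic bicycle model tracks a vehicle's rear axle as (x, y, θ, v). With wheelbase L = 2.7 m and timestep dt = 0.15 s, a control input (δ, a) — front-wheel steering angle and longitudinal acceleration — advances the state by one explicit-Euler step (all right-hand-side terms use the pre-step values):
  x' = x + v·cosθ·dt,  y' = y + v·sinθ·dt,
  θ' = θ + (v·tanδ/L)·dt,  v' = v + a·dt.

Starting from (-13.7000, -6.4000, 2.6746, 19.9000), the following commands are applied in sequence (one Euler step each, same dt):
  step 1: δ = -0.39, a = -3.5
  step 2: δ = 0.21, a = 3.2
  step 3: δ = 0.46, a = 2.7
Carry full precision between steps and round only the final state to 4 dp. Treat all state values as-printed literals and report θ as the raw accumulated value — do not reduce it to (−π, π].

(-20.4159, -0.8410, 2.9961, 20.2600)

after step 1 (δ=-0.39, a=-3.5): (-16.365385, -5.056144, 2.220156, 19.375000)
after step 2 (δ=0.21, a=3.2): (-18.122726, -2.741400, 2.449580, 19.855000)
after step 3 (δ=0.46, a=2.7): (-20.415869, -0.841014, 2.996088, 20.260000)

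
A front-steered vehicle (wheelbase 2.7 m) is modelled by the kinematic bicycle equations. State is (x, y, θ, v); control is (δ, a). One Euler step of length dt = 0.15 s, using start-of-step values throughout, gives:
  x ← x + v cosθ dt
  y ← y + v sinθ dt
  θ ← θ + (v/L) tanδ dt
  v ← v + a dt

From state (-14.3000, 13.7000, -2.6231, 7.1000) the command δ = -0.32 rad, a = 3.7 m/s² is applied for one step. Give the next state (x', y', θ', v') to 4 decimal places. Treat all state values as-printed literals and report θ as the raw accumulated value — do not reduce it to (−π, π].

x' = -14.3000 + 7.1000·cos(-2.6231)·0.15 = -15.2250
y' = 13.7000 + 7.1000·sin(-2.6231)·0.15 = 13.1722
θ' = -2.6231 + (7.1000/2.7)·tan(-0.32)·0.15 = -2.7538
v' = 7.1000 + 3.7000·0.15 = 7.6550

(-15.2250, 13.1722, -2.7538, 7.6550)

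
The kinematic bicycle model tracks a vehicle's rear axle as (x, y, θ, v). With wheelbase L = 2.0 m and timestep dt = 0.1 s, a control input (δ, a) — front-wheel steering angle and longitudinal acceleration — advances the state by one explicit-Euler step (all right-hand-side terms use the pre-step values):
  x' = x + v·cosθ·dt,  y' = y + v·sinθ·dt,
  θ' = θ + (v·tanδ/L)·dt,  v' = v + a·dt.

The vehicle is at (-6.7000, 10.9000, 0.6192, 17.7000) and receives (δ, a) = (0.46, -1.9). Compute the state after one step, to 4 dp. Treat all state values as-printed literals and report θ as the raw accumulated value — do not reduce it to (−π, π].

x' = -6.7000 + 17.7000·cos(0.6192)·0.1 = -5.2586
y' = 10.9000 + 17.7000·sin(0.6192)·0.1 = 11.9273
θ' = 0.6192 + (17.7000/2.0)·tan(0.46)·0.1 = 1.0577
v' = 17.7000 − 1.9000·0.1 = 17.5100

(-5.2586, 11.9273, 1.0577, 17.5100)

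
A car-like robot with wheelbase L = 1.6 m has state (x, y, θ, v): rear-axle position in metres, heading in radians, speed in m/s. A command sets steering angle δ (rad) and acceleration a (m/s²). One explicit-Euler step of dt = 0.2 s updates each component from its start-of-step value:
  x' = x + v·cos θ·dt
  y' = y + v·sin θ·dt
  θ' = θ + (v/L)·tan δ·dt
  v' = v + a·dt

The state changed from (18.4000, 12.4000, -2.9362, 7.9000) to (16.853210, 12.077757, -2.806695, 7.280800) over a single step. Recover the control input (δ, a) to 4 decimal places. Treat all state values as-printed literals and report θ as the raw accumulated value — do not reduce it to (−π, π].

δ = 0.1304, a = -3.0960

a = (v'−v)/dt = (-0.619200)/0.2 = -3.0960
Δθ = θ'−θ = 0.129505;  (v·dt/L) = 7.9000·0.2/1.6 = 0.987500
tan δ = Δθ·L/(v·dt) = 0.131144  →  δ = 0.1304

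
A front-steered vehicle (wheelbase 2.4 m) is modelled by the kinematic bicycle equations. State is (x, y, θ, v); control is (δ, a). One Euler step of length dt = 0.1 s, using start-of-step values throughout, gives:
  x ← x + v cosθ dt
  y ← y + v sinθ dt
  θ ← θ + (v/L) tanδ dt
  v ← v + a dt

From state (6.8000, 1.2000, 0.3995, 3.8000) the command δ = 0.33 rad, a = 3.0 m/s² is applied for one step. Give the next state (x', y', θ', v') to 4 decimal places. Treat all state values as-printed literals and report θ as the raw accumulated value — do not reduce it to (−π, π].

x' = 6.8000 + 3.8000·cos(0.3995)·0.1 = 7.1501
y' = 1.2000 + 3.8000·sin(0.3995)·0.1 = 1.3478
θ' = 0.3995 + (3.8000/2.4)·tan(0.33)·0.1 = 0.4537
v' = 3.8000 + 3.0000·0.1 = 4.1000

(7.1501, 1.3478, 0.4537, 4.1000)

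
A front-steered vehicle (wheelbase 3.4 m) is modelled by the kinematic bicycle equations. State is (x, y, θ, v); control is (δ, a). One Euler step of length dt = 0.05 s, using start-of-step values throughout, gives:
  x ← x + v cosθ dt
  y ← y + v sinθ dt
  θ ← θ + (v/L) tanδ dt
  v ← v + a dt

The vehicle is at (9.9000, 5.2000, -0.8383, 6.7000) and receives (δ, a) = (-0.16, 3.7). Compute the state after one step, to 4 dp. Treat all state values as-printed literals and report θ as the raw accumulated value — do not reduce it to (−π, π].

x' = 9.9000 + 6.7000·cos(-0.8383)·0.05 = 10.1240
y' = 5.2000 + 6.7000·sin(-0.8383)·0.05 = 4.9509
θ' = -0.8383 + (6.7000/3.4)·tan(-0.16)·0.05 = -0.8542
v' = 6.7000 + 3.7000·0.05 = 6.8850

(10.1240, 4.9509, -0.8542, 6.8850)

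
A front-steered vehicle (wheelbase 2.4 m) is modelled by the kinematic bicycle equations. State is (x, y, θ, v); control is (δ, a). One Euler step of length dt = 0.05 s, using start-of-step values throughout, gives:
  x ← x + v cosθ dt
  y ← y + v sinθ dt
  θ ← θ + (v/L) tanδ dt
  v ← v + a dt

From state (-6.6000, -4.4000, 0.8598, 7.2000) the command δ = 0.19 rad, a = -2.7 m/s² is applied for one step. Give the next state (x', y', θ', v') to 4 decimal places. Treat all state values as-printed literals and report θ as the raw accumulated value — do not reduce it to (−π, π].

x' = -6.6000 + 7.2000·cos(0.8598)·0.05 = -6.3651
y' = -4.4000 + 7.2000·sin(0.8598)·0.05 = -4.1272
θ' = 0.8598 + (7.2000/2.4)·tan(0.19)·0.05 = 0.8886
v' = 7.2000 − 2.7000·0.05 = 7.0650

(-6.3651, -4.1272, 0.8886, 7.0650)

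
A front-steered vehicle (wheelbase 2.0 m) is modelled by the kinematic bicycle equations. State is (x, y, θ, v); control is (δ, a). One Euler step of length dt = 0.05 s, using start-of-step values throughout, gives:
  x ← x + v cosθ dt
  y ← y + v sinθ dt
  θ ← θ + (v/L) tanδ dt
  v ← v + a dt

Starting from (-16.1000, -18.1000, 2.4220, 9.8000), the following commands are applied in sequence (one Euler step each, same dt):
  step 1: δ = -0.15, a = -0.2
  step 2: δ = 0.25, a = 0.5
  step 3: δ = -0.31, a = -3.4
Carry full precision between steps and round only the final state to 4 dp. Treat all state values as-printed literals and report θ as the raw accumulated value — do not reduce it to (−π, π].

(-17.2017, -17.1271, 2.3689, 9.6450)

after step 1 (δ=-0.15, a=-0.2): (-16.468516, -17.777052, 2.384972, 9.790000)
after step 2 (δ=0.25, a=0.5): (-16.824461, -17.441025, 2.447467, 9.815000)
after step 3 (δ=-0.31, a=-3.4): (-17.201658, -17.127086, 2.368866, 9.645000)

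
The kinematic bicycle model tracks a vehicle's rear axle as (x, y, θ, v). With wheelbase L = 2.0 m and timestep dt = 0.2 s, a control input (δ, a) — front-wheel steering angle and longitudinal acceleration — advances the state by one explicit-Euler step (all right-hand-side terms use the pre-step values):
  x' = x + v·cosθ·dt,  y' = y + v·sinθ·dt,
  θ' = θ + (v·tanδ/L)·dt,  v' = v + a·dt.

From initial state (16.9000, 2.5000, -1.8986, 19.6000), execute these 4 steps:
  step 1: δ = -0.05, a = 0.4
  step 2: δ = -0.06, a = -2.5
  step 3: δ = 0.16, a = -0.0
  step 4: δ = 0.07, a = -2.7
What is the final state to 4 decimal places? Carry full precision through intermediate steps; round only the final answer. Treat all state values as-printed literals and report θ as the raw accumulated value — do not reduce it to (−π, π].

(11.1345, -11.8087, -1.6709, 18.6400)

after step 1 (δ=-0.05, a=0.4): (15.637899, -1.211267, -1.996682, 19.680000)
after step 2 (δ=-0.06, a=-2.5): (14.011830, -4.795677, -2.114904, 19.180000)
after step 3 (δ=0.16, a=-0.0): (12.026108, -8.077719, -1.805378, 19.180000)
after step 4 (δ=0.07, a=-2.7): (11.134483, -11.808658, -1.670898, 18.640000)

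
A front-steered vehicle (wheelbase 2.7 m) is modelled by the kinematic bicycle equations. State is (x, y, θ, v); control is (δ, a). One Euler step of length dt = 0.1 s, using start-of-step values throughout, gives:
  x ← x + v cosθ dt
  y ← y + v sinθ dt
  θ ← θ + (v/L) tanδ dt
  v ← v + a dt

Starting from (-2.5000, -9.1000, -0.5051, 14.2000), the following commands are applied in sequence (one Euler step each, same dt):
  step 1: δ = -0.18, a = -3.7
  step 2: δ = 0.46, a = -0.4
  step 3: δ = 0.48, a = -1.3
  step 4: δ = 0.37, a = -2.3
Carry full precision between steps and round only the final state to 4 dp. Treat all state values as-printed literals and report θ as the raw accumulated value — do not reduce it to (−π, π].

after step 1 (δ=-0.18, a=-3.7): (-1.257321, -9.787131, -0.600802, 13.830000)
after step 2 (δ=0.46, a=-0.4): (-0.116509, -10.568947, -0.347023, 13.790000)
after step 3 (δ=0.48, a=-1.3): (1.180288, -11.037944, -0.081125, 13.660000)
after step 4 (δ=0.37, a=-2.3): (2.541796, -11.148640, 0.115105, 13.430000)

(2.5418, -11.1486, 0.1151, 13.4300)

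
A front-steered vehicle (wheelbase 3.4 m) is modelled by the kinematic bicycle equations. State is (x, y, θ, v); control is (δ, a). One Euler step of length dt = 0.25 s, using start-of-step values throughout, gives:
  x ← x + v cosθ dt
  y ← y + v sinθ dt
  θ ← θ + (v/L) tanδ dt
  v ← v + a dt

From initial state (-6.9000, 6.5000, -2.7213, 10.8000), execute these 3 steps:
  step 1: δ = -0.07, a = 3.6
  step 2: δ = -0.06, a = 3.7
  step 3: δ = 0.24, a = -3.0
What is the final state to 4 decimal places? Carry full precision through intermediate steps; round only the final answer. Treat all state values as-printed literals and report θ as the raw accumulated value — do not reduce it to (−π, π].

(-15.1007, 3.3836, -2.6015, 11.8750)

after step 1 (δ=-0.07, a=3.6): (-9.365018, 5.398325, -2.776979, 11.700000)
after step 2 (δ=-0.06, a=3.7): (-12.097733, 4.355305, -2.828659, 12.625000)
after step 3 (δ=0.24, a=-3.0): (-15.100698, 3.383649, -2.601486, 11.875000)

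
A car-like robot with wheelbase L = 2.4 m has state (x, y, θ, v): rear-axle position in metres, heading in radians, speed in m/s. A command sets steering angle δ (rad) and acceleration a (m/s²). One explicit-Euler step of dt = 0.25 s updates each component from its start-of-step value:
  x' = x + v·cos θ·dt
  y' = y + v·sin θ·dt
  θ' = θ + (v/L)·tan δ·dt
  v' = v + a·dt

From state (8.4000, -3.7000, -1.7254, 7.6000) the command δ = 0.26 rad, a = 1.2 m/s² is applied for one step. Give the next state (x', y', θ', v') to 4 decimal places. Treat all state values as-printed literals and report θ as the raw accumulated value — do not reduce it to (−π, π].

x' = 8.4000 + 7.6000·cos(-1.7254)·0.25 = 8.1074
y' = -3.7000 + 7.6000·sin(-1.7254)·0.25 = -5.5773
θ' = -1.7254 + (7.6000/2.4)·tan(0.26)·0.25 = -1.5148
v' = 7.6000 + 1.2000·0.25 = 7.9000

(8.1074, -5.5773, -1.5148, 7.9000)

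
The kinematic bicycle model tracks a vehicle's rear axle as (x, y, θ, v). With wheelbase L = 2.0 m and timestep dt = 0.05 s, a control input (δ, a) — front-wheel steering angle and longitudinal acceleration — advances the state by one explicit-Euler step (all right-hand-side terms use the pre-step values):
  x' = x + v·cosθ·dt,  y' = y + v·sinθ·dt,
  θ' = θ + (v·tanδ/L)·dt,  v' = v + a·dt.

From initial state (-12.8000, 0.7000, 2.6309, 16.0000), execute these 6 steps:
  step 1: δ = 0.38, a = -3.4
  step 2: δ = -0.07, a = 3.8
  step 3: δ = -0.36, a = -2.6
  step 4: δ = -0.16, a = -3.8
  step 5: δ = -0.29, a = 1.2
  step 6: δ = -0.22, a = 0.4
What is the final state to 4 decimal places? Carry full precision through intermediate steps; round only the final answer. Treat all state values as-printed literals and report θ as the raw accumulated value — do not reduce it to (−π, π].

after step 1 (δ=0.38, a=-3.4): (-13.497925, 1.091025, 2.790665, 15.830000)
after step 2 (δ=-0.07, a=3.8): (-14.241186, 1.363118, 2.762917, 16.020000)
after step 3 (δ=-0.36, a=-2.6): (-14.985440, 1.659240, 2.612168, 15.890000)
after step 4 (δ=-0.16, a=-3.8): (-15.671171, 2.060492, 2.548060, 15.700000)
after step 5 (δ=-0.29, a=1.2): (-16.321912, 2.499537, 2.430933, 15.760000)
after step 6 (δ=-0.22, a=0.4): (-16.919162, 3.013576, 2.342827, 15.780000)

(-16.9192, 3.0136, 2.3428, 15.7800)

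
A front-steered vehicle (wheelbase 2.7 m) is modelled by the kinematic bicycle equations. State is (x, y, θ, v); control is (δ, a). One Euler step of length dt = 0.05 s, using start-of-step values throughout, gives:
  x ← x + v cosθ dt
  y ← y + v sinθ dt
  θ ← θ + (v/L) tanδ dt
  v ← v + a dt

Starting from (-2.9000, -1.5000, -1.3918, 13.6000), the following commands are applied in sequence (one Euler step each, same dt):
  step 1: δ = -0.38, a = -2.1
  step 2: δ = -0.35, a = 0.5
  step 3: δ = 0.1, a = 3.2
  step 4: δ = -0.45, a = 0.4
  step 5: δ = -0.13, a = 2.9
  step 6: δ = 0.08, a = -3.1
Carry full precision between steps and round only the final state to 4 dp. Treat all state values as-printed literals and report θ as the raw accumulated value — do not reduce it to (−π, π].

(-2.9004, -5.5677, -1.6935, 13.6900)

after step 1 (δ=-0.38, a=-2.1): (-2.778931, -2.169136, -1.492393, 13.495000)
after step 2 (δ=-0.35, a=0.5): (-2.726083, -2.841813, -1.583616, 13.520000)
after step 3 (δ=0.1, a=3.2): (-2.734749, -3.517757, -1.558495, 13.680000)
after step 4 (δ=-0.45, a=0.4): (-2.726335, -4.201705, -1.680869, 13.700000)
after step 5 (δ=-0.13, a=2.9): (-2.801583, -4.882560, -1.714038, 13.845000)
after step 6 (δ=0.08, a=-3.1): (-2.900403, -5.567720, -1.693483, 13.690000)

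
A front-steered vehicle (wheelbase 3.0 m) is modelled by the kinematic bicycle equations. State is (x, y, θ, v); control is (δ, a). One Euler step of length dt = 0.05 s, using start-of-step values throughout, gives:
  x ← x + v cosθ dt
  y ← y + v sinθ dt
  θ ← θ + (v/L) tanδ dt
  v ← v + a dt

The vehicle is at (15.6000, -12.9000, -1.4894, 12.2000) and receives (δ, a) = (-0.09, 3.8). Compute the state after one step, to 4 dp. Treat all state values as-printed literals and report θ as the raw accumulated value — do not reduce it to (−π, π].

(15.6496, -13.5080, -1.5077, 12.3900)

x' = 15.6000 + 12.2000·cos(-1.4894)·0.05 = 15.6496
y' = -12.9000 + 12.2000·sin(-1.4894)·0.05 = -13.5080
θ' = -1.4894 + (12.2000/3.0)·tan(-0.09)·0.05 = -1.5077
v' = 12.2000 + 3.8000·0.05 = 12.3900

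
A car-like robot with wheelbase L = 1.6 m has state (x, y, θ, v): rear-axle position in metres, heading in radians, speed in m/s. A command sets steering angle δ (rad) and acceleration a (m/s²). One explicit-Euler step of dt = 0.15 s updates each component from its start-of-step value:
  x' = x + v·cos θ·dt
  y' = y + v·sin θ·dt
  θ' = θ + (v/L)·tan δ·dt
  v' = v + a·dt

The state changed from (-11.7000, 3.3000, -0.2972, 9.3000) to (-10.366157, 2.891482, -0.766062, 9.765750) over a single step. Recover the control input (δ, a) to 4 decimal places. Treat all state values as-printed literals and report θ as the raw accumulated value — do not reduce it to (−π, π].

a = (v'−v)/dt = (0.465750)/0.15 = 3.1050
Δθ = θ'−θ = -0.468862;  (v·dt/L) = 9.3000·0.15/1.6 = 0.871875
tan δ = Δθ·L/(v·dt) = -0.537763  →  δ = -0.4934

δ = -0.4934, a = 3.1050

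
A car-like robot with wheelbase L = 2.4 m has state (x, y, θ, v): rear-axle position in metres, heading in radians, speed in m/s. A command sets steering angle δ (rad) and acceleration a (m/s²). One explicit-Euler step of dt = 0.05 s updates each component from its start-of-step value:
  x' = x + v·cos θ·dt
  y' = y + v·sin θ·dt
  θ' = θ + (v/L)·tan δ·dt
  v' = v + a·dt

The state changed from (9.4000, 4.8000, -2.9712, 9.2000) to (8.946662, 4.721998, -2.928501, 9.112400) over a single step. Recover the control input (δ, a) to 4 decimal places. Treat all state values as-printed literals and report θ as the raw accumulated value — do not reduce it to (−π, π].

δ = 0.2192, a = -1.7520

a = (v'−v)/dt = (-0.087600)/0.05 = -1.7520
Δθ = θ'−θ = 0.042699;  (v·dt/L) = 9.2000·0.05/2.4 = 0.191667
tan δ = Δθ·L/(v·dt) = 0.222777  →  δ = 0.2192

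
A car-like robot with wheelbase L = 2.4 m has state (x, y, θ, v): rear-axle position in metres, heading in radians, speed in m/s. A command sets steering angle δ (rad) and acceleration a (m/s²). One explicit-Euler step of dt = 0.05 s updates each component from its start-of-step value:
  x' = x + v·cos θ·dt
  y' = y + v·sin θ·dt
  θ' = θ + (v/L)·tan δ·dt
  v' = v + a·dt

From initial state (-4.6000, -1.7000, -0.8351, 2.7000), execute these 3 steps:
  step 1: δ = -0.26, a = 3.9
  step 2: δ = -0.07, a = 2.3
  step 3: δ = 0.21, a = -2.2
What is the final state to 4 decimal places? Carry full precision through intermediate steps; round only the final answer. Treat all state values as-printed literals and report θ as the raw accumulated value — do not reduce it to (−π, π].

after step 1 (δ=-0.26, a=3.9): (-4.509401, -1.800084, -0.850064, 2.895000)
after step 2 (δ=-0.07, a=2.3): (-4.413875, -1.908838, -0.854292, 3.010000)
after step 3 (δ=0.21, a=-2.2): (-4.315034, -2.022331, -0.840927, 2.900000)

(-4.3150, -2.0223, -0.8409, 2.9000)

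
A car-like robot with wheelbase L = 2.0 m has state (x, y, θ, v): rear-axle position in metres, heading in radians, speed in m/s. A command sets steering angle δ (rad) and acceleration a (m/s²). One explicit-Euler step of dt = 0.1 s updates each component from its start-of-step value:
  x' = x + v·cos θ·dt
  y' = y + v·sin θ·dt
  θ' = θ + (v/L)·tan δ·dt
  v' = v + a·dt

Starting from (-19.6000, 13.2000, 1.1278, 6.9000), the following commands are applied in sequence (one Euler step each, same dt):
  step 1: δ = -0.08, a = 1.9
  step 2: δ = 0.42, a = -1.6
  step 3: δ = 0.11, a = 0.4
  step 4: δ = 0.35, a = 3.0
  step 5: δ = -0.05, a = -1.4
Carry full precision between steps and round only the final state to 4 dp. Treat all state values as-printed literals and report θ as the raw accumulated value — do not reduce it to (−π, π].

(-18.4747, 16.5049, 1.4057, 7.1300)

after step 1 (δ=-0.08, a=1.9): (-19.304233, 13.823395, 1.100141, 7.090000)
after step 2 (δ=0.42, a=-1.6): (-18.982722, 14.455307, 1.258451, 6.930000)
after step 3 (δ=0.11, a=0.4): (-18.769769, 15.114776, 1.296720, 6.970000)
after step 4 (δ=0.35, a=3.0): (-18.581121, 15.785761, 1.423933, 7.270000)
after step 5 (δ=-0.05, a=-1.4): (-18.474734, 16.504935, 1.405743, 7.130000)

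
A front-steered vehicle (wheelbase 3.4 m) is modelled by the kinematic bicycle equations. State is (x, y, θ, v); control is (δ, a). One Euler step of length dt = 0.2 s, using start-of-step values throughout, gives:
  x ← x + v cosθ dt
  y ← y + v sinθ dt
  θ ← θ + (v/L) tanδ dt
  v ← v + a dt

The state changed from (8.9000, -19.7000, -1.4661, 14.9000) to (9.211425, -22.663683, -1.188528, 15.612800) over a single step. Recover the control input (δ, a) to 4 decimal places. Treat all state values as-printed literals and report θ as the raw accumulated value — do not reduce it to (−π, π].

δ = 0.3067, a = 3.5640

a = (v'−v)/dt = (0.712800)/0.2 = 3.5640
Δθ = θ'−θ = 0.277572;  (v·dt/L) = 14.9000·0.2/3.4 = 0.876471
tan δ = Δθ·L/(v·dt) = 0.316693  →  δ = 0.3067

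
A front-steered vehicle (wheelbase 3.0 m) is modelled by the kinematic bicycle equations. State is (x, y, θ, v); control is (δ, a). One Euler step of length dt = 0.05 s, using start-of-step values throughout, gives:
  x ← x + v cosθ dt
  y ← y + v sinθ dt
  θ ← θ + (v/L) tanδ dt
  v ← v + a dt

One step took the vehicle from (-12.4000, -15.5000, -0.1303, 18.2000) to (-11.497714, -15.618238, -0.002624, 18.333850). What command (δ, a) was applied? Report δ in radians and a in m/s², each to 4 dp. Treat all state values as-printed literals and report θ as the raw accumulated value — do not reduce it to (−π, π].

δ = 0.3984, a = 2.6770

a = (v'−v)/dt = (0.133850)/0.05 = 2.6770
Δθ = θ'−θ = 0.127676;  (v·dt/L) = 18.2000·0.05/3.0 = 0.303333
tan δ = Δθ·L/(v·dt) = 0.420910  →  δ = 0.3984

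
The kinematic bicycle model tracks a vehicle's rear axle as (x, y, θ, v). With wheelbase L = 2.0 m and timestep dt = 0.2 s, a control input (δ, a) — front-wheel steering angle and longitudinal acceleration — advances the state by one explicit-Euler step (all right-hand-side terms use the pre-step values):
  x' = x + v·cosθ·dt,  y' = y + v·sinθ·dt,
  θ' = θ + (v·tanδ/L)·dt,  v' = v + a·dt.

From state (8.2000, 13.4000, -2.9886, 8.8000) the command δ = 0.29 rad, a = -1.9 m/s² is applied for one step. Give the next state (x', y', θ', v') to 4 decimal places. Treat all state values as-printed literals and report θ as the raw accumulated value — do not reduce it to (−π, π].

x' = 8.2000 + 8.8000·cos(-2.9886)·0.2 = 6.4606
y' = 13.4000 + 8.8000·sin(-2.9886)·0.2 = 13.1318
θ' = -2.9886 + (8.8000/2.0)·tan(0.29)·0.2 = -2.7260
v' = 8.8000 − 1.9000·0.2 = 8.4200

(6.4606, 13.1318, -2.7260, 8.4200)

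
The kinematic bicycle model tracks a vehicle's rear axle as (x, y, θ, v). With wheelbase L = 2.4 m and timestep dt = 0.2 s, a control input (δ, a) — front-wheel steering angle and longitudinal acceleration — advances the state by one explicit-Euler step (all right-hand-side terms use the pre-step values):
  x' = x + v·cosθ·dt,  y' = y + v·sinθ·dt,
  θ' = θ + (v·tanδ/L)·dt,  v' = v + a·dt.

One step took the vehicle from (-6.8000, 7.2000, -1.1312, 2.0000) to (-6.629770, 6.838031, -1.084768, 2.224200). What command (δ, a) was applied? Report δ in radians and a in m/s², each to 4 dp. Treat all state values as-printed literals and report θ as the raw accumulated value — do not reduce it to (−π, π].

δ = 0.2717, a = 1.1210

a = (v'−v)/dt = (0.224200)/0.2 = 1.1210
Δθ = θ'−θ = 0.046432;  (v·dt/L) = 2.0000·0.2/2.4 = 0.166667
tan δ = Δθ·L/(v·dt) = 0.278592  →  δ = 0.2717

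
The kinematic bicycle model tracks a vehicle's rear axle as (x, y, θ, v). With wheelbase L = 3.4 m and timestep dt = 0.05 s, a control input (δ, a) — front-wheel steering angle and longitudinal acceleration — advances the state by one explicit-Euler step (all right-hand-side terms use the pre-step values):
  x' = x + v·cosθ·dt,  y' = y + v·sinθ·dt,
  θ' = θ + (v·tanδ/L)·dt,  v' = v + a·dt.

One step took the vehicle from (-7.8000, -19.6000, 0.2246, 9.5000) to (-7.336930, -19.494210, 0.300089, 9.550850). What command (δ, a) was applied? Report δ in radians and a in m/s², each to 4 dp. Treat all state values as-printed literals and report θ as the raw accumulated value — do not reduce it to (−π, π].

δ = 0.4954, a = 1.0170

a = (v'−v)/dt = (0.050850)/0.05 = 1.0170
Δθ = θ'−θ = 0.075489;  (v·dt/L) = 9.5000·0.05/3.4 = 0.139706
tan δ = Δθ·L/(v·dt) = 0.540342  →  δ = 0.4954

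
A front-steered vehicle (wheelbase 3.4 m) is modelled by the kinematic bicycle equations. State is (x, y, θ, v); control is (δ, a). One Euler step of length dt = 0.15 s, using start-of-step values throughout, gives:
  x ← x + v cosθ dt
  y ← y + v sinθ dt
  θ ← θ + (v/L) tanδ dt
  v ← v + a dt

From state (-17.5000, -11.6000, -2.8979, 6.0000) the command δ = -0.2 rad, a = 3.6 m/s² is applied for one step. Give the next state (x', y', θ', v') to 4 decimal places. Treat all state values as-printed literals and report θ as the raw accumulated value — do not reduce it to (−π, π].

(-18.3734, -11.8172, -2.9516, 6.5400)

x' = -17.5000 + 6.0000·cos(-2.8979)·0.15 = -18.3734
y' = -11.6000 + 6.0000·sin(-2.8979)·0.15 = -11.8172
θ' = -2.8979 + (6.0000/3.4)·tan(-0.2)·0.15 = -2.9516
v' = 6.0000 + 3.6000·0.15 = 6.5400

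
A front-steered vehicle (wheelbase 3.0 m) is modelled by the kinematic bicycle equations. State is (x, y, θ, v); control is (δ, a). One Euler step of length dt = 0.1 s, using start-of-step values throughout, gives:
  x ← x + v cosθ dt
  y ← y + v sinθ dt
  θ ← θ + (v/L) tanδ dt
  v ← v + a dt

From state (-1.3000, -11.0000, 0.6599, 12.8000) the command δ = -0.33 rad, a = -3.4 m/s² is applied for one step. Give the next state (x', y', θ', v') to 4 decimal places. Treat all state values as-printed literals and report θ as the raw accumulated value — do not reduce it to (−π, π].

x' = -1.3000 + 12.8000·cos(0.6599)·0.1 = -0.2887
y' = -11.0000 + 12.8000·sin(0.6599)·0.1 = -10.2153
θ' = 0.6599 + (12.8000/3.0)·tan(-0.33)·0.1 = 0.5138
v' = 12.8000 − 3.4000·0.1 = 12.4600

(-0.2887, -10.2153, 0.5138, 12.4600)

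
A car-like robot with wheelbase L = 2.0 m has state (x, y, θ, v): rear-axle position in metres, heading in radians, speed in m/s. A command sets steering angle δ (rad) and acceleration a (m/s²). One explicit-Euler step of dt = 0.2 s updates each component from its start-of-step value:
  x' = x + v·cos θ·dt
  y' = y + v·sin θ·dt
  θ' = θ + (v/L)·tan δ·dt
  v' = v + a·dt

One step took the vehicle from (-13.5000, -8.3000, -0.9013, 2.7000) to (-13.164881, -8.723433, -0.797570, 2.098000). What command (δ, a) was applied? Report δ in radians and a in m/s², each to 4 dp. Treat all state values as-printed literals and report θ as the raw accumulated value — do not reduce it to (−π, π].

δ = 0.3668, a = -3.0100

a = (v'−v)/dt = (-0.602000)/0.2 = -3.0100
Δθ = θ'−θ = 0.103730;  (v·dt/L) = 2.7000·0.2/2.0 = 0.270000
tan δ = Δθ·L/(v·dt) = 0.384185  →  δ = 0.3668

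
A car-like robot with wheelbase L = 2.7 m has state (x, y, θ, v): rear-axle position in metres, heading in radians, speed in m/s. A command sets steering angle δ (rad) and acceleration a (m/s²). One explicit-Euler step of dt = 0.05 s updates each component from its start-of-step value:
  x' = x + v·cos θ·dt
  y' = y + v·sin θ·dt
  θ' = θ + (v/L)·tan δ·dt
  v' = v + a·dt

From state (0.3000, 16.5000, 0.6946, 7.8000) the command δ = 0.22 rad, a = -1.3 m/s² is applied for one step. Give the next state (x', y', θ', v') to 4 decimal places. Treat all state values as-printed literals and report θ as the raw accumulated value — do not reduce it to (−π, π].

x' = 0.3000 + 7.8000·cos(0.6946)·0.05 = 0.5996
y' = 16.5000 + 7.8000·sin(0.6946)·0.05 = 16.7496
θ' = 0.6946 + (7.8000/2.7)·tan(0.22)·0.05 = 0.7269
v' = 7.8000 − 1.3000·0.05 = 7.7350

(0.5996, 16.7496, 0.7269, 7.7350)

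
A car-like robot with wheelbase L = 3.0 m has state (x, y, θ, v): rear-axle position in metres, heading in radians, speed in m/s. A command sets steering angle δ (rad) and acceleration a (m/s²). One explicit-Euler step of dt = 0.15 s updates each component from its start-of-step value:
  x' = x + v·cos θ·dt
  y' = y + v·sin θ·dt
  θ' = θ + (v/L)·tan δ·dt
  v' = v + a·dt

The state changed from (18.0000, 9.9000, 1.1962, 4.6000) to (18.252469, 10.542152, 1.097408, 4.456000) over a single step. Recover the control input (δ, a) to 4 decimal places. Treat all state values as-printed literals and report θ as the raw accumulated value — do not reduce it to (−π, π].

δ = -0.4057, a = -0.9600

a = (v'−v)/dt = (-0.144000)/0.15 = -0.9600
Δθ = θ'−θ = -0.098792;  (v·dt/L) = 4.6000·0.15/3.0 = 0.230000
tan δ = Δθ·L/(v·dt) = -0.429530  →  δ = -0.4057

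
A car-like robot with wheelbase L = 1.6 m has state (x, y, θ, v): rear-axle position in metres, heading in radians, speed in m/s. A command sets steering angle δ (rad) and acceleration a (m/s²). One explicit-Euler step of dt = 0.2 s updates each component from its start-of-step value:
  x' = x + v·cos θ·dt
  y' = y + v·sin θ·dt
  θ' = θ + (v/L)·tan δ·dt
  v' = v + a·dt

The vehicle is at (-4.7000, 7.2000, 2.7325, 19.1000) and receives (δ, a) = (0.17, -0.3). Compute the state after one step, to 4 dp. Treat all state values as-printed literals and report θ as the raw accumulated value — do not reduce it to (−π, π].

x' = -4.7000 + 19.1000·cos(2.7325)·0.2 = -8.2048
y' = 7.2000 + 19.1000·sin(2.7325)·0.2 = 8.7195
θ' = 2.7325 + (19.1000/1.6)·tan(0.17)·0.2 = 3.1423
v' = 19.1000 − 0.3000·0.2 = 19.0400

(-8.2048, 8.7195, 3.1423, 19.0400)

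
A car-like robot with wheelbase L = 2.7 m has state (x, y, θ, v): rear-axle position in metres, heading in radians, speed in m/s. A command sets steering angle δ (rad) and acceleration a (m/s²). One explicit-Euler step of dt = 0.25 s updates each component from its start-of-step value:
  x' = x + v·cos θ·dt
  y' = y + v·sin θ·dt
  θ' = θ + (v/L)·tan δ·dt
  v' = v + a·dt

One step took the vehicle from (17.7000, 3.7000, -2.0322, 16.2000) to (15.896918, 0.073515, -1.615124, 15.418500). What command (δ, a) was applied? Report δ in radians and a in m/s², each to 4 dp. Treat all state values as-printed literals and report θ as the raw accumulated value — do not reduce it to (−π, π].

δ = 0.2712, a = -3.1260

a = (v'−v)/dt = (-0.781500)/0.25 = -3.1260
Δθ = θ'−θ = 0.417076;  (v·dt/L) = 16.2000·0.25/2.7 = 1.500000
tan δ = Δθ·L/(v·dt) = 0.278051  →  δ = 0.2712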